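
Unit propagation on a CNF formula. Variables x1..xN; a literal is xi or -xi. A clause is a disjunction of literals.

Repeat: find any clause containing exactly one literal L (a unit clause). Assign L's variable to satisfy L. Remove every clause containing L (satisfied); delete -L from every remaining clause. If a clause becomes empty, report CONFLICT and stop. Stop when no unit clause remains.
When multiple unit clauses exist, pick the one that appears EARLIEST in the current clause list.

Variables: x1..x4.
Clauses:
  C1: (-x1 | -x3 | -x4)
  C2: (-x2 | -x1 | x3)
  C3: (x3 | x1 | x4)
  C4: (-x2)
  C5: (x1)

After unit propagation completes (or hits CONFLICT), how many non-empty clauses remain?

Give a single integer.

Answer: 1

Derivation:
unit clause [-2] forces x2=F; simplify:
  satisfied 2 clause(s); 3 remain; assigned so far: [2]
unit clause [1] forces x1=T; simplify:
  drop -1 from [-1, -3, -4] -> [-3, -4]
  satisfied 2 clause(s); 1 remain; assigned so far: [1, 2]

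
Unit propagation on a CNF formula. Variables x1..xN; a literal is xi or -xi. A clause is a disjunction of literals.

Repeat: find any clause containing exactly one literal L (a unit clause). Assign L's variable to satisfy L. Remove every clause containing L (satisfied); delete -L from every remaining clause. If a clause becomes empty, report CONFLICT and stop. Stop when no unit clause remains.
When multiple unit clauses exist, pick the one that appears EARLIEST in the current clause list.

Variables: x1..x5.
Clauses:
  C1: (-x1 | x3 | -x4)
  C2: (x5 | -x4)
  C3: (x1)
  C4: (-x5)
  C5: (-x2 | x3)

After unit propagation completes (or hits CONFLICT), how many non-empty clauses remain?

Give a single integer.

unit clause [1] forces x1=T; simplify:
  drop -1 from [-1, 3, -4] -> [3, -4]
  satisfied 1 clause(s); 4 remain; assigned so far: [1]
unit clause [-5] forces x5=F; simplify:
  drop 5 from [5, -4] -> [-4]
  satisfied 1 clause(s); 3 remain; assigned so far: [1, 5]
unit clause [-4] forces x4=F; simplify:
  satisfied 2 clause(s); 1 remain; assigned so far: [1, 4, 5]

Answer: 1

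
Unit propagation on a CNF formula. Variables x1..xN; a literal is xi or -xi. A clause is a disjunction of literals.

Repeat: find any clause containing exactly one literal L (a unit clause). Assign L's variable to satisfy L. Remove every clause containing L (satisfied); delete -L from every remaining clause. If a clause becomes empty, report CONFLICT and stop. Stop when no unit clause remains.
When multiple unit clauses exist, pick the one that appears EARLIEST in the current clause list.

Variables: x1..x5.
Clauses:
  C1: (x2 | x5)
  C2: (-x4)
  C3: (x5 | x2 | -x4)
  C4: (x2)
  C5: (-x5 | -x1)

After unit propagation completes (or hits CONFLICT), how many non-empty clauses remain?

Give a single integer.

Answer: 1

Derivation:
unit clause [-4] forces x4=F; simplify:
  satisfied 2 clause(s); 3 remain; assigned so far: [4]
unit clause [2] forces x2=T; simplify:
  satisfied 2 clause(s); 1 remain; assigned so far: [2, 4]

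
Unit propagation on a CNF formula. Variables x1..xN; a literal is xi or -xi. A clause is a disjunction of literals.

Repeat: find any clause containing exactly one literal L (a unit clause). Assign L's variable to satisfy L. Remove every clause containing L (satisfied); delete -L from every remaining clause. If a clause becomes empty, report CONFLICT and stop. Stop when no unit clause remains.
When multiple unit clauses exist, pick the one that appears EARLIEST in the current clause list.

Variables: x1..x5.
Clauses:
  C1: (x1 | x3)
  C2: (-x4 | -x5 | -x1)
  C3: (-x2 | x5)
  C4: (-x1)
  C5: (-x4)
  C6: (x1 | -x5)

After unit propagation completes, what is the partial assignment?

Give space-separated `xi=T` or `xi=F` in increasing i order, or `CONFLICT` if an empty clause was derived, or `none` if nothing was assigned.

unit clause [-1] forces x1=F; simplify:
  drop 1 from [1, 3] -> [3]
  drop 1 from [1, -5] -> [-5]
  satisfied 2 clause(s); 4 remain; assigned so far: [1]
unit clause [3] forces x3=T; simplify:
  satisfied 1 clause(s); 3 remain; assigned so far: [1, 3]
unit clause [-4] forces x4=F; simplify:
  satisfied 1 clause(s); 2 remain; assigned so far: [1, 3, 4]
unit clause [-5] forces x5=F; simplify:
  drop 5 from [-2, 5] -> [-2]
  satisfied 1 clause(s); 1 remain; assigned so far: [1, 3, 4, 5]
unit clause [-2] forces x2=F; simplify:
  satisfied 1 clause(s); 0 remain; assigned so far: [1, 2, 3, 4, 5]

Answer: x1=F x2=F x3=T x4=F x5=F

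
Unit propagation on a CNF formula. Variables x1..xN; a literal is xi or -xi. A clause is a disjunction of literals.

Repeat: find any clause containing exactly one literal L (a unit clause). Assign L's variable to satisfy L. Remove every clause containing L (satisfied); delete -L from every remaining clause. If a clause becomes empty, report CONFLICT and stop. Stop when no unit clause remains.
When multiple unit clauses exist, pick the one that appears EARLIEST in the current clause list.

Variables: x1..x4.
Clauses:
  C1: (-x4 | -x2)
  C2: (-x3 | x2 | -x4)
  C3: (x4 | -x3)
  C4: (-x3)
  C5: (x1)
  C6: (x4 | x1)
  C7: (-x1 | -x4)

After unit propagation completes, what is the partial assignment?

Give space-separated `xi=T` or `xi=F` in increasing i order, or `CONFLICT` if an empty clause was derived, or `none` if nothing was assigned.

unit clause [-3] forces x3=F; simplify:
  satisfied 3 clause(s); 4 remain; assigned so far: [3]
unit clause [1] forces x1=T; simplify:
  drop -1 from [-1, -4] -> [-4]
  satisfied 2 clause(s); 2 remain; assigned so far: [1, 3]
unit clause [-4] forces x4=F; simplify:
  satisfied 2 clause(s); 0 remain; assigned so far: [1, 3, 4]

Answer: x1=T x3=F x4=F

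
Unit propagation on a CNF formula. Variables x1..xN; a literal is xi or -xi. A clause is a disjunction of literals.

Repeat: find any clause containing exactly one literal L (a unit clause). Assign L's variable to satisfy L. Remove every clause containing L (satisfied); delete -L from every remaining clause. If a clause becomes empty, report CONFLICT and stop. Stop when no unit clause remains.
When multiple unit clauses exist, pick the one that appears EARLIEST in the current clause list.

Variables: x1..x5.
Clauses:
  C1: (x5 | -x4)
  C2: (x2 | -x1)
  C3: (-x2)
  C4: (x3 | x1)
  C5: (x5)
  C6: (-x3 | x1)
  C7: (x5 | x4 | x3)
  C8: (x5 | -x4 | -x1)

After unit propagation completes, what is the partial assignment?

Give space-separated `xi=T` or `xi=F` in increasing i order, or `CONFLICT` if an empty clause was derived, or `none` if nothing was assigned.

unit clause [-2] forces x2=F; simplify:
  drop 2 from [2, -1] -> [-1]
  satisfied 1 clause(s); 7 remain; assigned so far: [2]
unit clause [-1] forces x1=F; simplify:
  drop 1 from [3, 1] -> [3]
  drop 1 from [-3, 1] -> [-3]
  satisfied 2 clause(s); 5 remain; assigned so far: [1, 2]
unit clause [3] forces x3=T; simplify:
  drop -3 from [-3] -> [] (empty!)
  satisfied 2 clause(s); 3 remain; assigned so far: [1, 2, 3]
CONFLICT (empty clause)

Answer: CONFLICT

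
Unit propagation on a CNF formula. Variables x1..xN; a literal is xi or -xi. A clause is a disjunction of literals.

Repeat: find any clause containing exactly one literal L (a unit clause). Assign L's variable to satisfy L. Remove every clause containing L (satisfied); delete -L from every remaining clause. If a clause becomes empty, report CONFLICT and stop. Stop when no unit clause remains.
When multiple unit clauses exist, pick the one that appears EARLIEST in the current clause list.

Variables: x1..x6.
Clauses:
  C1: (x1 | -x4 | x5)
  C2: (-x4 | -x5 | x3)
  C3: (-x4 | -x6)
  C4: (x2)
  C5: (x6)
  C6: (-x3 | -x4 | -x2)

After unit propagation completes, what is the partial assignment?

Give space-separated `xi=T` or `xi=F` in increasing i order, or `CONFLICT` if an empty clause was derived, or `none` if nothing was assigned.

Answer: x2=T x4=F x6=T

Derivation:
unit clause [2] forces x2=T; simplify:
  drop -2 from [-3, -4, -2] -> [-3, -4]
  satisfied 1 clause(s); 5 remain; assigned so far: [2]
unit clause [6] forces x6=T; simplify:
  drop -6 from [-4, -6] -> [-4]
  satisfied 1 clause(s); 4 remain; assigned so far: [2, 6]
unit clause [-4] forces x4=F; simplify:
  satisfied 4 clause(s); 0 remain; assigned so far: [2, 4, 6]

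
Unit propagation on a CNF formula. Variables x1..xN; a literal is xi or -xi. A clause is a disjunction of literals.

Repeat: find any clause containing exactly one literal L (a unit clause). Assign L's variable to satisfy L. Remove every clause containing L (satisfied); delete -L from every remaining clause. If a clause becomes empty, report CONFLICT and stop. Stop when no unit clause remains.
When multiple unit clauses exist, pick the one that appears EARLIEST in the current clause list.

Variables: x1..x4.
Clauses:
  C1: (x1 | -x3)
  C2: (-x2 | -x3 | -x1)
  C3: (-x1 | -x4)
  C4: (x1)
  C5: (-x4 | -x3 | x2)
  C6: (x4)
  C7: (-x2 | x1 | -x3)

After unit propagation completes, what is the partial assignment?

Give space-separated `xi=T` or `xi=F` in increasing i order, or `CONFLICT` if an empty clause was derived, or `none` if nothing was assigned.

unit clause [1] forces x1=T; simplify:
  drop -1 from [-2, -3, -1] -> [-2, -3]
  drop -1 from [-1, -4] -> [-4]
  satisfied 3 clause(s); 4 remain; assigned so far: [1]
unit clause [-4] forces x4=F; simplify:
  drop 4 from [4] -> [] (empty!)
  satisfied 2 clause(s); 2 remain; assigned so far: [1, 4]
CONFLICT (empty clause)

Answer: CONFLICT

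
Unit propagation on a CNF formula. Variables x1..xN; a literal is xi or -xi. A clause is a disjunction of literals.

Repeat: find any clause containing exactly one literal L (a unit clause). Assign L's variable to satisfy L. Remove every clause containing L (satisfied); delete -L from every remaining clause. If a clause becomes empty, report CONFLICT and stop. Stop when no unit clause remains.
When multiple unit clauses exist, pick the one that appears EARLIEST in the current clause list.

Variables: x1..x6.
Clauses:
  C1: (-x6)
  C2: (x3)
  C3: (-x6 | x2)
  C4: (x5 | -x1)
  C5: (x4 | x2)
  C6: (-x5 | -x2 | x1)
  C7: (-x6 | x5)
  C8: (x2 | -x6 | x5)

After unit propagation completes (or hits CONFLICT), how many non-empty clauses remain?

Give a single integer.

unit clause [-6] forces x6=F; simplify:
  satisfied 4 clause(s); 4 remain; assigned so far: [6]
unit clause [3] forces x3=T; simplify:
  satisfied 1 clause(s); 3 remain; assigned so far: [3, 6]

Answer: 3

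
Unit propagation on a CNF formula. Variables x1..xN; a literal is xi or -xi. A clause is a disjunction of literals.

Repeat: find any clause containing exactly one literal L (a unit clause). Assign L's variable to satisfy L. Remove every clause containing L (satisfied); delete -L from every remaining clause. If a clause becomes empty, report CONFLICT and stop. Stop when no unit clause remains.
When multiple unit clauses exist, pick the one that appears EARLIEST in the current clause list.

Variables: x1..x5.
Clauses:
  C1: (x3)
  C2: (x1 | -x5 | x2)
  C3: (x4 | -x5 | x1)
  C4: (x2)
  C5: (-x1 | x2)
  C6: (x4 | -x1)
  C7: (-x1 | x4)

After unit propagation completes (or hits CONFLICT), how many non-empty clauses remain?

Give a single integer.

unit clause [3] forces x3=T; simplify:
  satisfied 1 clause(s); 6 remain; assigned so far: [3]
unit clause [2] forces x2=T; simplify:
  satisfied 3 clause(s); 3 remain; assigned so far: [2, 3]

Answer: 3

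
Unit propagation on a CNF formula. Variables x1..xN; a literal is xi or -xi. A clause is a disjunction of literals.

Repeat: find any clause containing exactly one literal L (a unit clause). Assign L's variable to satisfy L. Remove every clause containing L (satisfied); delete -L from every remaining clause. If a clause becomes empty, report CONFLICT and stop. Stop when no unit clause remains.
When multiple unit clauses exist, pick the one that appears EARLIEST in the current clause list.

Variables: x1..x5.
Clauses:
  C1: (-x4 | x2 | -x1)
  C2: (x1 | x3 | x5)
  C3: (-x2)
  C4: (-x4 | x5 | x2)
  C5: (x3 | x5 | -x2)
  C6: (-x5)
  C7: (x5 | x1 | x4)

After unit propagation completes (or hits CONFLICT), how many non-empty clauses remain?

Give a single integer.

Answer: 0

Derivation:
unit clause [-2] forces x2=F; simplify:
  drop 2 from [-4, 2, -1] -> [-4, -1]
  drop 2 from [-4, 5, 2] -> [-4, 5]
  satisfied 2 clause(s); 5 remain; assigned so far: [2]
unit clause [-5] forces x5=F; simplify:
  drop 5 from [1, 3, 5] -> [1, 3]
  drop 5 from [-4, 5] -> [-4]
  drop 5 from [5, 1, 4] -> [1, 4]
  satisfied 1 clause(s); 4 remain; assigned so far: [2, 5]
unit clause [-4] forces x4=F; simplify:
  drop 4 from [1, 4] -> [1]
  satisfied 2 clause(s); 2 remain; assigned so far: [2, 4, 5]
unit clause [1] forces x1=T; simplify:
  satisfied 2 clause(s); 0 remain; assigned so far: [1, 2, 4, 5]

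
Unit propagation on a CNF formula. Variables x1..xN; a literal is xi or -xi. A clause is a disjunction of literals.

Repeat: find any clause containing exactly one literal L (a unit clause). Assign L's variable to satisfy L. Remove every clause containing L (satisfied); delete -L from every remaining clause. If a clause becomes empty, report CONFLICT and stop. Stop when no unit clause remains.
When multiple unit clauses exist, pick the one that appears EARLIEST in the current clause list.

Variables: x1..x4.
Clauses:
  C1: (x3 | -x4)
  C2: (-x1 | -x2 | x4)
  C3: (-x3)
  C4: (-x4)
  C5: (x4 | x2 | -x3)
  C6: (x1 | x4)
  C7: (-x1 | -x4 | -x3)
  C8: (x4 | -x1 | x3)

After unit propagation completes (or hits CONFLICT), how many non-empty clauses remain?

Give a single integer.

Answer: 1

Derivation:
unit clause [-3] forces x3=F; simplify:
  drop 3 from [3, -4] -> [-4]
  drop 3 from [4, -1, 3] -> [4, -1]
  satisfied 3 clause(s); 5 remain; assigned so far: [3]
unit clause [-4] forces x4=F; simplify:
  drop 4 from [-1, -2, 4] -> [-1, -2]
  drop 4 from [1, 4] -> [1]
  drop 4 from [4, -1] -> [-1]
  satisfied 2 clause(s); 3 remain; assigned so far: [3, 4]
unit clause [1] forces x1=T; simplify:
  drop -1 from [-1, -2] -> [-2]
  drop -1 from [-1] -> [] (empty!)
  satisfied 1 clause(s); 2 remain; assigned so far: [1, 3, 4]
CONFLICT (empty clause)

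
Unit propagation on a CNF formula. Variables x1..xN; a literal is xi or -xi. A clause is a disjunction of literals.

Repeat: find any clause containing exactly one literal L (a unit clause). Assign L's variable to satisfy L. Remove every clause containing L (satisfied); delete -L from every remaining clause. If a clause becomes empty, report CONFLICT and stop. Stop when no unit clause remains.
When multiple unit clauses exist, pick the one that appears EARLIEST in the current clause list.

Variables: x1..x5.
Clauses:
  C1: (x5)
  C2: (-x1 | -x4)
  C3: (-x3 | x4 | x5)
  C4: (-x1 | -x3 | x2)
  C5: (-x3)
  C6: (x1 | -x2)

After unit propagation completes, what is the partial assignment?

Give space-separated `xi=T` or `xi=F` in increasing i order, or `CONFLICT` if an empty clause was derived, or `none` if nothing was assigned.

Answer: x3=F x5=T

Derivation:
unit clause [5] forces x5=T; simplify:
  satisfied 2 clause(s); 4 remain; assigned so far: [5]
unit clause [-3] forces x3=F; simplify:
  satisfied 2 clause(s); 2 remain; assigned so far: [3, 5]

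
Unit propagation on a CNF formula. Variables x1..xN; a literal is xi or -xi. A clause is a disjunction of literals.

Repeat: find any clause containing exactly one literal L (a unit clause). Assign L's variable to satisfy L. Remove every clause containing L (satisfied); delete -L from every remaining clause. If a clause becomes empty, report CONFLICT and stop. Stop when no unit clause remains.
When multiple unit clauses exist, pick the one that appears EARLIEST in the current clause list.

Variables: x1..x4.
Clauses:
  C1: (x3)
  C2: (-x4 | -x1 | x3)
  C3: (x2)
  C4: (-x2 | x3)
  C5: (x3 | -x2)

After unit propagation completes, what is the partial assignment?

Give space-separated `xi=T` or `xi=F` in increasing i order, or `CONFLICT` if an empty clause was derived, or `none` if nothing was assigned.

Answer: x2=T x3=T

Derivation:
unit clause [3] forces x3=T; simplify:
  satisfied 4 clause(s); 1 remain; assigned so far: [3]
unit clause [2] forces x2=T; simplify:
  satisfied 1 clause(s); 0 remain; assigned so far: [2, 3]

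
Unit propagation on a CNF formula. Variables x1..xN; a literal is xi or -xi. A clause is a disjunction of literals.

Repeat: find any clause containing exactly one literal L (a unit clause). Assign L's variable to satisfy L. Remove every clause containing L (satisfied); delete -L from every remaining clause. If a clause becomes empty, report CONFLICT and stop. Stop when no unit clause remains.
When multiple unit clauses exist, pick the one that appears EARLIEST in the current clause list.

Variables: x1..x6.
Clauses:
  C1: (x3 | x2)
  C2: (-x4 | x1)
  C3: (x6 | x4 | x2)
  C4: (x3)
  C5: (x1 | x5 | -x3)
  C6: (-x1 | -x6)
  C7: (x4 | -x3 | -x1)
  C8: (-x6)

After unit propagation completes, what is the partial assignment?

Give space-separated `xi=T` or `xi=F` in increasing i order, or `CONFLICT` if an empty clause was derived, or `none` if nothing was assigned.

Answer: x3=T x6=F

Derivation:
unit clause [3] forces x3=T; simplify:
  drop -3 from [1, 5, -3] -> [1, 5]
  drop -3 from [4, -3, -1] -> [4, -1]
  satisfied 2 clause(s); 6 remain; assigned so far: [3]
unit clause [-6] forces x6=F; simplify:
  drop 6 from [6, 4, 2] -> [4, 2]
  satisfied 2 clause(s); 4 remain; assigned so far: [3, 6]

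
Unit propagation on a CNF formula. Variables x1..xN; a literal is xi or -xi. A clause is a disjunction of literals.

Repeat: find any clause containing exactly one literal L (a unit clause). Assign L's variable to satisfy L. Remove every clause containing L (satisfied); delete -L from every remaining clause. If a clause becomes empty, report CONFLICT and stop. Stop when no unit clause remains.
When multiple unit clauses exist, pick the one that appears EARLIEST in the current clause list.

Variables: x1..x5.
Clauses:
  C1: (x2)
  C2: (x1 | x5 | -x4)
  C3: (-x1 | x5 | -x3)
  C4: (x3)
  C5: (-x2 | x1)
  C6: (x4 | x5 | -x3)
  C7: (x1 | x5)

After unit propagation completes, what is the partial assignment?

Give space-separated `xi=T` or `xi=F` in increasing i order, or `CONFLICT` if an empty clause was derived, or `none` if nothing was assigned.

unit clause [2] forces x2=T; simplify:
  drop -2 from [-2, 1] -> [1]
  satisfied 1 clause(s); 6 remain; assigned so far: [2]
unit clause [3] forces x3=T; simplify:
  drop -3 from [-1, 5, -3] -> [-1, 5]
  drop -3 from [4, 5, -3] -> [4, 5]
  satisfied 1 clause(s); 5 remain; assigned so far: [2, 3]
unit clause [1] forces x1=T; simplify:
  drop -1 from [-1, 5] -> [5]
  satisfied 3 clause(s); 2 remain; assigned so far: [1, 2, 3]
unit clause [5] forces x5=T; simplify:
  satisfied 2 clause(s); 0 remain; assigned so far: [1, 2, 3, 5]

Answer: x1=T x2=T x3=T x5=T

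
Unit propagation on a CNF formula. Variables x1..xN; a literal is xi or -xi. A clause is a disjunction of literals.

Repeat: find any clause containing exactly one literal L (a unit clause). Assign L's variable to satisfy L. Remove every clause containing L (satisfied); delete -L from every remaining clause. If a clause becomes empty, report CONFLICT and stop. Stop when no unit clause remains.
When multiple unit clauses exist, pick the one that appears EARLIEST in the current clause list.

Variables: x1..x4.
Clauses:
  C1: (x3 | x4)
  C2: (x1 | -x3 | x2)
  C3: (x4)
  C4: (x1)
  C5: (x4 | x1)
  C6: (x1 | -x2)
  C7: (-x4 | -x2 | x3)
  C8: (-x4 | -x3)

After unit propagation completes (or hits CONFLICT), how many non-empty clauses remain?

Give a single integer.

Answer: 0

Derivation:
unit clause [4] forces x4=T; simplify:
  drop -4 from [-4, -2, 3] -> [-2, 3]
  drop -4 from [-4, -3] -> [-3]
  satisfied 3 clause(s); 5 remain; assigned so far: [4]
unit clause [1] forces x1=T; simplify:
  satisfied 3 clause(s); 2 remain; assigned so far: [1, 4]
unit clause [-3] forces x3=F; simplify:
  drop 3 from [-2, 3] -> [-2]
  satisfied 1 clause(s); 1 remain; assigned so far: [1, 3, 4]
unit clause [-2] forces x2=F; simplify:
  satisfied 1 clause(s); 0 remain; assigned so far: [1, 2, 3, 4]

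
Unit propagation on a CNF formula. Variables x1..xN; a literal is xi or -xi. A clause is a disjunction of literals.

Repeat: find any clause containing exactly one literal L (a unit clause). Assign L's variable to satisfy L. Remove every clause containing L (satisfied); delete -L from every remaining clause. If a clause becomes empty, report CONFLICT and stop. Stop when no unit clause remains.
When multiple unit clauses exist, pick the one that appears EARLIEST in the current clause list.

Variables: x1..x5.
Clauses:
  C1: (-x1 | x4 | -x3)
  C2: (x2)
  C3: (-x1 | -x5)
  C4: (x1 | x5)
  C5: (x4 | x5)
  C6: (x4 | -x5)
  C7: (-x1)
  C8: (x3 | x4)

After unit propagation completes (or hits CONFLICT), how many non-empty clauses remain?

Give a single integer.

unit clause [2] forces x2=T; simplify:
  satisfied 1 clause(s); 7 remain; assigned so far: [2]
unit clause [-1] forces x1=F; simplify:
  drop 1 from [1, 5] -> [5]
  satisfied 3 clause(s); 4 remain; assigned so far: [1, 2]
unit clause [5] forces x5=T; simplify:
  drop -5 from [4, -5] -> [4]
  satisfied 2 clause(s); 2 remain; assigned so far: [1, 2, 5]
unit clause [4] forces x4=T; simplify:
  satisfied 2 clause(s); 0 remain; assigned so far: [1, 2, 4, 5]

Answer: 0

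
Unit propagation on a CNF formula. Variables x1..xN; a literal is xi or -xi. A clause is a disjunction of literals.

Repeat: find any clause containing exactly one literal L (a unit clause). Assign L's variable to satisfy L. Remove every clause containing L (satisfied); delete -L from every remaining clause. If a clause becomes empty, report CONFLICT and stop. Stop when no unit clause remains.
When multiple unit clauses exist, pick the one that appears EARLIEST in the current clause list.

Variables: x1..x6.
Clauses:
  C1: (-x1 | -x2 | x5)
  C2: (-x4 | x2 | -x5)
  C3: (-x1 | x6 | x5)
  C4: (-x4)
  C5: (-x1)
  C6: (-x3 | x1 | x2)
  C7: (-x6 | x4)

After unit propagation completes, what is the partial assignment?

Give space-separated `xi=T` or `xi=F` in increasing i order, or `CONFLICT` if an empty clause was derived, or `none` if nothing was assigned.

Answer: x1=F x4=F x6=F

Derivation:
unit clause [-4] forces x4=F; simplify:
  drop 4 from [-6, 4] -> [-6]
  satisfied 2 clause(s); 5 remain; assigned so far: [4]
unit clause [-1] forces x1=F; simplify:
  drop 1 from [-3, 1, 2] -> [-3, 2]
  satisfied 3 clause(s); 2 remain; assigned so far: [1, 4]
unit clause [-6] forces x6=F; simplify:
  satisfied 1 clause(s); 1 remain; assigned so far: [1, 4, 6]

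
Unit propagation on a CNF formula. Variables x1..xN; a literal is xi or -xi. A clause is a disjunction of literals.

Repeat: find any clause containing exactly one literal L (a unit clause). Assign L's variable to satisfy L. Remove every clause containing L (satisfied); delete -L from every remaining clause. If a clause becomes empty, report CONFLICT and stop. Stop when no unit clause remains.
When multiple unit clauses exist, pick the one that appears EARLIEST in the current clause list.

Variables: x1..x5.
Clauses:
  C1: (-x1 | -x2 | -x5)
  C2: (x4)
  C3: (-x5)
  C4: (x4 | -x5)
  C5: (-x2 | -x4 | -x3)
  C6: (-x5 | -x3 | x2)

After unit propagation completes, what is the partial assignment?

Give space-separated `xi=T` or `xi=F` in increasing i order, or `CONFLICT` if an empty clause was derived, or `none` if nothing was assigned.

unit clause [4] forces x4=T; simplify:
  drop -4 from [-2, -4, -3] -> [-2, -3]
  satisfied 2 clause(s); 4 remain; assigned so far: [4]
unit clause [-5] forces x5=F; simplify:
  satisfied 3 clause(s); 1 remain; assigned so far: [4, 5]

Answer: x4=T x5=F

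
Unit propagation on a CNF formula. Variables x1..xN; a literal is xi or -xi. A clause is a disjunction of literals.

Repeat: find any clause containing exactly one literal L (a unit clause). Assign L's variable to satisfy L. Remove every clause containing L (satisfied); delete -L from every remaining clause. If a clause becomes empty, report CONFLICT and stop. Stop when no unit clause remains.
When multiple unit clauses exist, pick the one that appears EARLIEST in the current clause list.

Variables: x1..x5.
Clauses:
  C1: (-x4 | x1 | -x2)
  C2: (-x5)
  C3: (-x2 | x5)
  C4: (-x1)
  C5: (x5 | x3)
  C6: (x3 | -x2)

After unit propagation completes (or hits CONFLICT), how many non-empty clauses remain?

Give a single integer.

Answer: 0

Derivation:
unit clause [-5] forces x5=F; simplify:
  drop 5 from [-2, 5] -> [-2]
  drop 5 from [5, 3] -> [3]
  satisfied 1 clause(s); 5 remain; assigned so far: [5]
unit clause [-2] forces x2=F; simplify:
  satisfied 3 clause(s); 2 remain; assigned so far: [2, 5]
unit clause [-1] forces x1=F; simplify:
  satisfied 1 clause(s); 1 remain; assigned so far: [1, 2, 5]
unit clause [3] forces x3=T; simplify:
  satisfied 1 clause(s); 0 remain; assigned so far: [1, 2, 3, 5]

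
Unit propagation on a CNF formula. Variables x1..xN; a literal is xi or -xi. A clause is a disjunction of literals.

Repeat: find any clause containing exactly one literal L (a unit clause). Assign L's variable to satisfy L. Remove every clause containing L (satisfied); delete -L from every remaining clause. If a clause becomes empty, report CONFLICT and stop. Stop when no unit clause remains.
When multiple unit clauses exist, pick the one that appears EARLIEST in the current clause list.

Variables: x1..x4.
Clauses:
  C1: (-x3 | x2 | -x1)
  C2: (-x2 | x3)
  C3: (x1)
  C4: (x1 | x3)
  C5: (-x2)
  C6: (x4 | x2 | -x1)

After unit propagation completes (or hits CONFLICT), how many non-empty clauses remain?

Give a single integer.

Answer: 0

Derivation:
unit clause [1] forces x1=T; simplify:
  drop -1 from [-3, 2, -1] -> [-3, 2]
  drop -1 from [4, 2, -1] -> [4, 2]
  satisfied 2 clause(s); 4 remain; assigned so far: [1]
unit clause [-2] forces x2=F; simplify:
  drop 2 from [-3, 2] -> [-3]
  drop 2 from [4, 2] -> [4]
  satisfied 2 clause(s); 2 remain; assigned so far: [1, 2]
unit clause [-3] forces x3=F; simplify:
  satisfied 1 clause(s); 1 remain; assigned so far: [1, 2, 3]
unit clause [4] forces x4=T; simplify:
  satisfied 1 clause(s); 0 remain; assigned so far: [1, 2, 3, 4]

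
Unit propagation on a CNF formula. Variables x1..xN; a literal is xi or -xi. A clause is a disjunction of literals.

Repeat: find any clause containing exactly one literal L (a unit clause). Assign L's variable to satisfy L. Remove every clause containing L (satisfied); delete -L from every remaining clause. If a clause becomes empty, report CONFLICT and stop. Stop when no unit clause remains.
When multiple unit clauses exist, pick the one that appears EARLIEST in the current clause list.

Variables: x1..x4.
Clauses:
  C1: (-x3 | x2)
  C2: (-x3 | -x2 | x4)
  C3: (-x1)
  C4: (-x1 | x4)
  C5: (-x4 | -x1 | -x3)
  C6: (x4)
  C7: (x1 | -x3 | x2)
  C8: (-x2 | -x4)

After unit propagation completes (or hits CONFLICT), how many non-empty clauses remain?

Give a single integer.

unit clause [-1] forces x1=F; simplify:
  drop 1 from [1, -3, 2] -> [-3, 2]
  satisfied 3 clause(s); 5 remain; assigned so far: [1]
unit clause [4] forces x4=T; simplify:
  drop -4 from [-2, -4] -> [-2]
  satisfied 2 clause(s); 3 remain; assigned so far: [1, 4]
unit clause [-2] forces x2=F; simplify:
  drop 2 from [-3, 2] -> [-3]
  drop 2 from [-3, 2] -> [-3]
  satisfied 1 clause(s); 2 remain; assigned so far: [1, 2, 4]
unit clause [-3] forces x3=F; simplify:
  satisfied 2 clause(s); 0 remain; assigned so far: [1, 2, 3, 4]

Answer: 0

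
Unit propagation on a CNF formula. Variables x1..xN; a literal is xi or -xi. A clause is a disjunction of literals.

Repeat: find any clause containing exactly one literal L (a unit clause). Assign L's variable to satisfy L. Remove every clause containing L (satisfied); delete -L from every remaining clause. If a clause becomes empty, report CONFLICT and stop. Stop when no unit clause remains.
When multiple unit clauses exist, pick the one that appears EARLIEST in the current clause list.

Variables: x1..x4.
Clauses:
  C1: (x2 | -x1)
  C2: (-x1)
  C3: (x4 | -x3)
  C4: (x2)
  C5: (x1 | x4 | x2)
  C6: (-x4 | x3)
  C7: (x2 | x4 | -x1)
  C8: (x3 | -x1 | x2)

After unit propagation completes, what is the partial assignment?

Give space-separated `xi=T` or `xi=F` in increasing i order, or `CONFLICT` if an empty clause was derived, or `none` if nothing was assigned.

unit clause [-1] forces x1=F; simplify:
  drop 1 from [1, 4, 2] -> [4, 2]
  satisfied 4 clause(s); 4 remain; assigned so far: [1]
unit clause [2] forces x2=T; simplify:
  satisfied 2 clause(s); 2 remain; assigned so far: [1, 2]

Answer: x1=F x2=T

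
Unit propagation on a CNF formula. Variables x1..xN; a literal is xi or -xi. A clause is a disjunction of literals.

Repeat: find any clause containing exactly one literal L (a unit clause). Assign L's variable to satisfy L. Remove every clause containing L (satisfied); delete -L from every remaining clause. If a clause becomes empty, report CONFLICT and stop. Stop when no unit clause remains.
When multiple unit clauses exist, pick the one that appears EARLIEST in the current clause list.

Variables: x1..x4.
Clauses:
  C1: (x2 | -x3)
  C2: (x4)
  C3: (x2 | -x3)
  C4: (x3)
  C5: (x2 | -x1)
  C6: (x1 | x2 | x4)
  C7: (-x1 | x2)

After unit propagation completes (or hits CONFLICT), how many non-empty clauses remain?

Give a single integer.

Answer: 0

Derivation:
unit clause [4] forces x4=T; simplify:
  satisfied 2 clause(s); 5 remain; assigned so far: [4]
unit clause [3] forces x3=T; simplify:
  drop -3 from [2, -3] -> [2]
  drop -3 from [2, -3] -> [2]
  satisfied 1 clause(s); 4 remain; assigned so far: [3, 4]
unit clause [2] forces x2=T; simplify:
  satisfied 4 clause(s); 0 remain; assigned so far: [2, 3, 4]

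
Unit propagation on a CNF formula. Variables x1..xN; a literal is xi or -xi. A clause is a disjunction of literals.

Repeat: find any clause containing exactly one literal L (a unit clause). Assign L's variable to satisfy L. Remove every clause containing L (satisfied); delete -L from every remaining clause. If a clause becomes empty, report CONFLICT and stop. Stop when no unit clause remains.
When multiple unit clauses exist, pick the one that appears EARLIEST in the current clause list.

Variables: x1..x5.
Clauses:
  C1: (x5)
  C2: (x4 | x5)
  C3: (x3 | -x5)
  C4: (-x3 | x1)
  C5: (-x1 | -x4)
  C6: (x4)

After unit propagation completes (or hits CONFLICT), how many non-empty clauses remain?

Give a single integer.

unit clause [5] forces x5=T; simplify:
  drop -5 from [3, -5] -> [3]
  satisfied 2 clause(s); 4 remain; assigned so far: [5]
unit clause [3] forces x3=T; simplify:
  drop -3 from [-3, 1] -> [1]
  satisfied 1 clause(s); 3 remain; assigned so far: [3, 5]
unit clause [1] forces x1=T; simplify:
  drop -1 from [-1, -4] -> [-4]
  satisfied 1 clause(s); 2 remain; assigned so far: [1, 3, 5]
unit clause [-4] forces x4=F; simplify:
  drop 4 from [4] -> [] (empty!)
  satisfied 1 clause(s); 1 remain; assigned so far: [1, 3, 4, 5]
CONFLICT (empty clause)

Answer: 0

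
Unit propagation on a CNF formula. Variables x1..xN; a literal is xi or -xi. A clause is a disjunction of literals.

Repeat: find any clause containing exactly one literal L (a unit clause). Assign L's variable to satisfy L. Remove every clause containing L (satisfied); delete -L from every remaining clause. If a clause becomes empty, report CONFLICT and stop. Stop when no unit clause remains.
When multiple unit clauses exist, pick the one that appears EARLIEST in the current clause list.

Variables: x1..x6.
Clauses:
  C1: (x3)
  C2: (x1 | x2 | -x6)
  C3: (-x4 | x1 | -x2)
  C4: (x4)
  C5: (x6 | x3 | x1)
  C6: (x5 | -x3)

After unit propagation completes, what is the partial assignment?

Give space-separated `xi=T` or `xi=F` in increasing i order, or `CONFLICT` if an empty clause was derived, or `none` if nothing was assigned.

unit clause [3] forces x3=T; simplify:
  drop -3 from [5, -3] -> [5]
  satisfied 2 clause(s); 4 remain; assigned so far: [3]
unit clause [4] forces x4=T; simplify:
  drop -4 from [-4, 1, -2] -> [1, -2]
  satisfied 1 clause(s); 3 remain; assigned so far: [3, 4]
unit clause [5] forces x5=T; simplify:
  satisfied 1 clause(s); 2 remain; assigned so far: [3, 4, 5]

Answer: x3=T x4=T x5=T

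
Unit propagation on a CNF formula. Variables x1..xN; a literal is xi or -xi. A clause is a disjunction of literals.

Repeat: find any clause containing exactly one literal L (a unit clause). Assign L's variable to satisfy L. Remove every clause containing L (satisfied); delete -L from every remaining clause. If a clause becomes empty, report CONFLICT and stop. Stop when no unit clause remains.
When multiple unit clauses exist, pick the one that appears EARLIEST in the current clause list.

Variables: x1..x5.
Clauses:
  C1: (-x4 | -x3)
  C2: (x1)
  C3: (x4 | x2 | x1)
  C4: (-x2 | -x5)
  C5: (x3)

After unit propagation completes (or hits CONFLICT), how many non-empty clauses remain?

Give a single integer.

Answer: 1

Derivation:
unit clause [1] forces x1=T; simplify:
  satisfied 2 clause(s); 3 remain; assigned so far: [1]
unit clause [3] forces x3=T; simplify:
  drop -3 from [-4, -3] -> [-4]
  satisfied 1 clause(s); 2 remain; assigned so far: [1, 3]
unit clause [-4] forces x4=F; simplify:
  satisfied 1 clause(s); 1 remain; assigned so far: [1, 3, 4]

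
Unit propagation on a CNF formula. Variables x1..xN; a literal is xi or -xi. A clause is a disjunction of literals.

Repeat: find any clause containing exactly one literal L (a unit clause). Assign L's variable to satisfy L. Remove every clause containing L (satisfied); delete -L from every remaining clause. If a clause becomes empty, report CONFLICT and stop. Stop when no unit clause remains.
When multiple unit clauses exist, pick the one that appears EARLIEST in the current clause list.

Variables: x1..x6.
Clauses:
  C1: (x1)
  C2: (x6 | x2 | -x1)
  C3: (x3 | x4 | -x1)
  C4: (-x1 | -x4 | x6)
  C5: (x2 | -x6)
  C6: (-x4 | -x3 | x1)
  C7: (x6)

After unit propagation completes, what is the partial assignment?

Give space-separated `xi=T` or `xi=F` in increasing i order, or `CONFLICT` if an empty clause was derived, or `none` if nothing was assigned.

unit clause [1] forces x1=T; simplify:
  drop -1 from [6, 2, -1] -> [6, 2]
  drop -1 from [3, 4, -1] -> [3, 4]
  drop -1 from [-1, -4, 6] -> [-4, 6]
  satisfied 2 clause(s); 5 remain; assigned so far: [1]
unit clause [6] forces x6=T; simplify:
  drop -6 from [2, -6] -> [2]
  satisfied 3 clause(s); 2 remain; assigned so far: [1, 6]
unit clause [2] forces x2=T; simplify:
  satisfied 1 clause(s); 1 remain; assigned so far: [1, 2, 6]

Answer: x1=T x2=T x6=T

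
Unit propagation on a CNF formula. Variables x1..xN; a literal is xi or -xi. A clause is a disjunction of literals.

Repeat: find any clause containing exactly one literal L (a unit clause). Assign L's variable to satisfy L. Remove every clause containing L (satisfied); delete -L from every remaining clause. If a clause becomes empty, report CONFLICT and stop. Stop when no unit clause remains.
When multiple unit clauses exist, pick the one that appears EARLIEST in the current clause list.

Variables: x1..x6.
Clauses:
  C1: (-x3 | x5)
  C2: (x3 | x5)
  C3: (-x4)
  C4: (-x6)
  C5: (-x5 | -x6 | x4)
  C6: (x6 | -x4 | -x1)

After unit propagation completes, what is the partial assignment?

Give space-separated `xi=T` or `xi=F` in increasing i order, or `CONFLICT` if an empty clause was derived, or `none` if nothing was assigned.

unit clause [-4] forces x4=F; simplify:
  drop 4 from [-5, -6, 4] -> [-5, -6]
  satisfied 2 clause(s); 4 remain; assigned so far: [4]
unit clause [-6] forces x6=F; simplify:
  satisfied 2 clause(s); 2 remain; assigned so far: [4, 6]

Answer: x4=F x6=F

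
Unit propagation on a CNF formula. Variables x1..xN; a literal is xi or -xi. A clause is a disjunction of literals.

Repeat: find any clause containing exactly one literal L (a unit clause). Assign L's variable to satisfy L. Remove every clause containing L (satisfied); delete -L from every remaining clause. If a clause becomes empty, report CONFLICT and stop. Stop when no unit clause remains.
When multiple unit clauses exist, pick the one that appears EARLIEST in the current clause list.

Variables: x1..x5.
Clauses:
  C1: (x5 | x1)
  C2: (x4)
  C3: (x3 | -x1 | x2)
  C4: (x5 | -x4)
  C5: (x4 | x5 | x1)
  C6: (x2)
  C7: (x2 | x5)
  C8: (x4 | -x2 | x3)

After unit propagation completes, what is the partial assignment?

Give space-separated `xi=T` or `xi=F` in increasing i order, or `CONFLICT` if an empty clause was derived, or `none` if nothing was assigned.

Answer: x2=T x4=T x5=T

Derivation:
unit clause [4] forces x4=T; simplify:
  drop -4 from [5, -4] -> [5]
  satisfied 3 clause(s); 5 remain; assigned so far: [4]
unit clause [5] forces x5=T; simplify:
  satisfied 3 clause(s); 2 remain; assigned so far: [4, 5]
unit clause [2] forces x2=T; simplify:
  satisfied 2 clause(s); 0 remain; assigned so far: [2, 4, 5]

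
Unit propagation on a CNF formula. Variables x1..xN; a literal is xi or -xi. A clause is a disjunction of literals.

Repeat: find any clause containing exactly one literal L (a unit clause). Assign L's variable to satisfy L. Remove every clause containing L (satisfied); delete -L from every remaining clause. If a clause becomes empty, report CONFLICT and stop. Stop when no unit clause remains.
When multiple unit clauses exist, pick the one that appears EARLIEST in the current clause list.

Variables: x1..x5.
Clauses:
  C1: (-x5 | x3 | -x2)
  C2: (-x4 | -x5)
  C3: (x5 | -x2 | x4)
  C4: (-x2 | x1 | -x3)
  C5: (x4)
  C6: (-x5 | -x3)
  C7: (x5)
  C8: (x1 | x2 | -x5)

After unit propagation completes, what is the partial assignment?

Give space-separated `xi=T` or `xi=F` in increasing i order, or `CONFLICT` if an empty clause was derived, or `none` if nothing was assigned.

Answer: CONFLICT

Derivation:
unit clause [4] forces x4=T; simplify:
  drop -4 from [-4, -5] -> [-5]
  satisfied 2 clause(s); 6 remain; assigned so far: [4]
unit clause [-5] forces x5=F; simplify:
  drop 5 from [5] -> [] (empty!)
  satisfied 4 clause(s); 2 remain; assigned so far: [4, 5]
CONFLICT (empty clause)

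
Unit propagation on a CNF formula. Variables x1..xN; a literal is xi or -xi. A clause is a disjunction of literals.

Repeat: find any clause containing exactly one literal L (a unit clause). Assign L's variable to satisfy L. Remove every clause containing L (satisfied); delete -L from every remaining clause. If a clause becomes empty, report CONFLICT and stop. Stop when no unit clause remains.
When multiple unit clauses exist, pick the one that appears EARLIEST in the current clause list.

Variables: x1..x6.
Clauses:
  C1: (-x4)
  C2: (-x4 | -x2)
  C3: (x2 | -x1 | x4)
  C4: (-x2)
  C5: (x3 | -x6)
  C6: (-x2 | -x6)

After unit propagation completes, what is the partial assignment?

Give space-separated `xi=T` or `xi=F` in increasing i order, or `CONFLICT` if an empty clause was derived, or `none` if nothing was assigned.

unit clause [-4] forces x4=F; simplify:
  drop 4 from [2, -1, 4] -> [2, -1]
  satisfied 2 clause(s); 4 remain; assigned so far: [4]
unit clause [-2] forces x2=F; simplify:
  drop 2 from [2, -1] -> [-1]
  satisfied 2 clause(s); 2 remain; assigned so far: [2, 4]
unit clause [-1] forces x1=F; simplify:
  satisfied 1 clause(s); 1 remain; assigned so far: [1, 2, 4]

Answer: x1=F x2=F x4=F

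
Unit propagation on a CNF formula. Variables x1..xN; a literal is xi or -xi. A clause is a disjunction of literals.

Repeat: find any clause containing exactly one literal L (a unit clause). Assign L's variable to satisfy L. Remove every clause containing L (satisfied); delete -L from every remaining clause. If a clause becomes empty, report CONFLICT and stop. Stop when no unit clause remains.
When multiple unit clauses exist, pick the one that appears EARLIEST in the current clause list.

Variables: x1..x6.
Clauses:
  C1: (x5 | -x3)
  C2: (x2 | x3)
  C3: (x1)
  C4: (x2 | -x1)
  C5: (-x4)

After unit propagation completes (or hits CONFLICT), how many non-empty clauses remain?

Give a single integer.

unit clause [1] forces x1=T; simplify:
  drop -1 from [2, -1] -> [2]
  satisfied 1 clause(s); 4 remain; assigned so far: [1]
unit clause [2] forces x2=T; simplify:
  satisfied 2 clause(s); 2 remain; assigned so far: [1, 2]
unit clause [-4] forces x4=F; simplify:
  satisfied 1 clause(s); 1 remain; assigned so far: [1, 2, 4]

Answer: 1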